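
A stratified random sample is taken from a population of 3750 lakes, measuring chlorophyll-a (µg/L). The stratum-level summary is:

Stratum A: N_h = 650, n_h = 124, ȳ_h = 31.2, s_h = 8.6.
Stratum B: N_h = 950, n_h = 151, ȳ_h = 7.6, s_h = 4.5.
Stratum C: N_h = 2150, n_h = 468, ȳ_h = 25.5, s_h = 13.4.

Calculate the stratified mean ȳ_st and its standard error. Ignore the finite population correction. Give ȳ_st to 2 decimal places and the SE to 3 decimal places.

ȳ_st = Σ W_h ȳ_h = (650·31.2 + 950·7.6 + 2150·25.5)/3750 = 21.95333
V̂(ȳ_st) = Σ W_h² s_h²/n_h, with W_h = N_h/N and N = 3750:
  stratum A: (650/3750)²·8.6²/124 = 0.0179201
  stratum B: (950/3750)²·4.5²/151 = 0.00860662
  stratum C: (2150/3750)²·13.4²/468 = 0.126118
V̂(ȳ_st) = 0.152645
SE(ȳ_st) = √0.152645 = 0.390698

ȳ_st ≈ 21.95, SE ≈ 0.391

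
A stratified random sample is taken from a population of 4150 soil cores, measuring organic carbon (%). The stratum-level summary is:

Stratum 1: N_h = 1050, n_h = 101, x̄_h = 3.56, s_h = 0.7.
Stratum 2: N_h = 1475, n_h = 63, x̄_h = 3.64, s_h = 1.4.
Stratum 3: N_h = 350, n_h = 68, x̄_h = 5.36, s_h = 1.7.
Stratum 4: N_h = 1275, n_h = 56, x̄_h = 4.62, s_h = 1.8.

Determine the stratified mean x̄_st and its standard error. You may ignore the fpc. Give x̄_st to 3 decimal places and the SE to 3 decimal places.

x̄_st ≈ 4.066, SE ≈ 0.100

x̄_st = Σ W_h x̄_h = (1050·3.56 + 1475·3.64 + 350·5.36 + 1275·4.62)/4150 = 4.06590
V̂(x̄_st) = Σ W_h² s_h²/n_h, with W_h = N_h/N and N = 4150:
  stratum 1: (1050/4150)²·0.7²/101 = 0.000310568
  stratum 2: (1475/4150)²·1.4²/63 = 0.0039301
  stratum 3: (350/4150)²·1.7²/68 = 0.000302294
  stratum 4: (1275/4150)²·1.8²/56 = 0.00546111
V̂(x̄_st) = 0.0100041
SE(x̄_st) = √0.0100041 = 0.10002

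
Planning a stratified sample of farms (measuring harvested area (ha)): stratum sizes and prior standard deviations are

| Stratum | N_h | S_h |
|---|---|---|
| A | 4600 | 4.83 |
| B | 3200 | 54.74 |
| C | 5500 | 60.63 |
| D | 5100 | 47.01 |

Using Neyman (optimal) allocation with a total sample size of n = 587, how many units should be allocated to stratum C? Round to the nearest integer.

Neyman allocation: n_h = n · N_h S_h / Σ N_i S_i, with n = 587.
  stratum A: N_h·S_h = 4600·4.83 = 22218.00
  stratum B: N_h·S_h = 3200·54.74 = 175168.00
  stratum C: N_h·S_h = 5500·60.63 = 333465.00
  stratum D: N_h·S_h = 5100·47.01 = 239751.00
Σ N_h S_h = 770602.00
n for stratum C = 587·333465.00/770602.00 = 254.014 → 254

254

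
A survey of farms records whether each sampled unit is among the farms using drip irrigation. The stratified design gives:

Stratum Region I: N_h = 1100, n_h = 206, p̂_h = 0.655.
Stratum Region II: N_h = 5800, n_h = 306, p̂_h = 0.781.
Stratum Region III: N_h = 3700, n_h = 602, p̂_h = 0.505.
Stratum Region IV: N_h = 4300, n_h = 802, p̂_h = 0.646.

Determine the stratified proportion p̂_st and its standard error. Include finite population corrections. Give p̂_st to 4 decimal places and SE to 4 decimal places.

N = 14900; stratum weights W_h = N_h/N.
p̂_st = Σ W_h p̂_h = (1100·0.655 + 5800·0.781 + 3700·0.505 + 4300·0.646)/14900 = 0.66420
V̂(p̂_st) = Σ W_h² (1 − n_h/N_h) p̂_h(1−p̂_h)/(n_h−1):
  stratum Region I: (1100/14900)²·(1 − 206/1100)·0.655·0.345/205 = 4.88275e-06
  stratum Region II: (5800/14900)²·(1 − 306/5800)·0.781·0.219/305 = 8.04895e-05
  stratum Region III: (3700/14900)²·(1 − 602/3700)·0.505·0.495/601 = 2.1475e-05
  stratum Region IV: (4300/14900)²·(1 − 802/4300)·0.646·0.354/801 = 1.93428e-05
V̂(p̂_st) = 0.00012619; SE = √V̂ = 0.0112334

p̂_st ≈ 0.6642, SE ≈ 0.0112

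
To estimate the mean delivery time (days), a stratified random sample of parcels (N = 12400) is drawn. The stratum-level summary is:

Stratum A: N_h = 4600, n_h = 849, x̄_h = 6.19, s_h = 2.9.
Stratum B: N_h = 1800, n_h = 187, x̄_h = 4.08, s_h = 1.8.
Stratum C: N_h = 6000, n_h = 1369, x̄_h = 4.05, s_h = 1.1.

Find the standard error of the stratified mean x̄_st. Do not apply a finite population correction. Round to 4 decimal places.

SE(x̄_st) ≈ 0.0440

V̂(x̄_st) = Σ W_h² s_h²/n_h, with W_h = N_h/N and N = 12400:
  stratum A: (4600/12400)²·2.9²/849 = 0.0013632
  stratum B: (1800/12400)²·1.8²/187 = 0.000365094
  stratum C: (6000/12400)²·1.1²/1369 = 0.000206938
V̂(x̄_st) = 0.00193524
SE(x̄_st) = √0.00193524 = 0.0439913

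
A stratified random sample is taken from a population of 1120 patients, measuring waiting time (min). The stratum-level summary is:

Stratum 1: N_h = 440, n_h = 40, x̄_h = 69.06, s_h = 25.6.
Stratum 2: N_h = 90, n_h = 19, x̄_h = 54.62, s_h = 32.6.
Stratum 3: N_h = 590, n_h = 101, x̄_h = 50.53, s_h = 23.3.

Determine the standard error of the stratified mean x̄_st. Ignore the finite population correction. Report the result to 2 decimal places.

V̂(x̄_st) = Σ W_h² s_h²/n_h, with W_h = N_h/N and N = 1120:
  stratum 1: (440/1120)²·25.6²/40 = 2.52865
  stratum 2: (90/1120)²·32.6²/19 = 0.361186
  stratum 3: (590/1120)²·23.3²/101 = 1.49162
V̂(x̄_st) = 4.38146
SE(x̄_st) = √4.38146 = 2.09319

SE(x̄_st) ≈ 2.09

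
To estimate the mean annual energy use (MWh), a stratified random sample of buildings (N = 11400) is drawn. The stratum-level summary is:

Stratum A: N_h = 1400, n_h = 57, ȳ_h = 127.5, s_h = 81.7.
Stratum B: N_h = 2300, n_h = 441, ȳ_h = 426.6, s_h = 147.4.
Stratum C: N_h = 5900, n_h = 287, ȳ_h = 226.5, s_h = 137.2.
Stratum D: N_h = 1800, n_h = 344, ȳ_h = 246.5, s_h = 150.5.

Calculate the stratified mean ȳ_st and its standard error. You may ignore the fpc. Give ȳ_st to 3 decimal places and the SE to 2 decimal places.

ȳ_st ≈ 257.871, SE ≈ 4.79

ȳ_st = Σ W_h ȳ_h = (1400·127.5 + 2300·426.6 + 5900·226.5 + 1800·246.5)/11400 = 257.87105
V̂(ȳ_st) = Σ W_h² s_h²/n_h, with W_h = N_h/N and N = 11400:
  stratum A: (1400/11400)²·81.7²/57 = 1.7661
  stratum B: (2300/11400)²·147.4²/441 = 2.00541
  stratum C: (5900/11400)²·137.2²/287 = 17.5679
  stratum D: (1800/11400)²·150.5²/344 = 1.64153
V̂(ȳ_st) = 22.981
SE(ȳ_st) = √22.981 = 4.79385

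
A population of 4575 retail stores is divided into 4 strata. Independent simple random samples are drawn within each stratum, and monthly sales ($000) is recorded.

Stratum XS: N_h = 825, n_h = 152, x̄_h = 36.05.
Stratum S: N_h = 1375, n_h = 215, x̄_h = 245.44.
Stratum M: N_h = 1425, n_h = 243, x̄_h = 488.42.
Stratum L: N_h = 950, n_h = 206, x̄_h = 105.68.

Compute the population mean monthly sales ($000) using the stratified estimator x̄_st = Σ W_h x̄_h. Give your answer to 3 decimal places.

N = Σ N_h = 4575. Stratum weights W_h = N_h/N.
x̄_st = (825·36.05 + 1375·245.44 + 1425·488.42 + 950·105.68) / 4575 = 254.34224

x̄_st ≈ 254.342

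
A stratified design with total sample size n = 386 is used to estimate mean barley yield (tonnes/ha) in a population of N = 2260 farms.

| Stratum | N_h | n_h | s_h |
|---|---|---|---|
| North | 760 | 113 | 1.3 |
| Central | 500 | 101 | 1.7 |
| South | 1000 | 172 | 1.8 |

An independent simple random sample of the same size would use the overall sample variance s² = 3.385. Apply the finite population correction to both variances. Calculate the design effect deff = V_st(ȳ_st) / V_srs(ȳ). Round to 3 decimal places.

deff ≈ 0.772

V̂(ȳ_st) = Σ W_h² (1 − n_h/N_h) s_h²/n_h, with W_h = N_h/N and N = 2260:
  stratum North: (760/2260)²·(1 − 113/760)·1.3²/113 = 0.00143982
  stratum Central: (500/2260)²·(1 − 101/500)·1.7²/101 = 0.00111764
  stratum South: (1000/2260)²·(1 − 172/1000)·1.8²/172 = 0.00305373
V_st = 0.00561119
V_srs = (1 − 386/2260)·3.385/386 = 0.00727164
deff = V_st / V_srs = 0.00561119/0.00727164 = 0.7717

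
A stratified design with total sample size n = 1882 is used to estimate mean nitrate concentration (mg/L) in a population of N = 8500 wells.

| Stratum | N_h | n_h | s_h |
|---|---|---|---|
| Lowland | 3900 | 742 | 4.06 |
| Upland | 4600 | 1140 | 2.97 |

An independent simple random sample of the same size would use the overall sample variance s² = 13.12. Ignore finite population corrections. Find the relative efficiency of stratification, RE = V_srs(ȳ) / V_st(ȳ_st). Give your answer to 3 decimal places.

V̂(ȳ_st) = Σ W_h² s_h²/n_h, with W_h = N_h/N and N = 8500:
  stratum Lowland: (3900/8500)²·4.06²/742 = 0.0046767
  stratum Upland: (4600/8500)²·2.97²/1140 = 0.00226614
V_st = 0.00694284
V_srs = s²/n = 13.12/1882 = 0.00697131
Relative efficiency = V_srs / V_st = 0.00697131/0.00694284 = 1.0041

RE ≈ 1.004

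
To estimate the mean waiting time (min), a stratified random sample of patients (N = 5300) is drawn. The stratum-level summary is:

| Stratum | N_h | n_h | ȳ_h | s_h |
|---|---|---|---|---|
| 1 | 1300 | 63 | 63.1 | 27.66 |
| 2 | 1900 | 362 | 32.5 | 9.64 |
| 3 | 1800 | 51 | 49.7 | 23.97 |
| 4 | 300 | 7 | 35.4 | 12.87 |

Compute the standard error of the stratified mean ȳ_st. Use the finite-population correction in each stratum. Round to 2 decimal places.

SE(ȳ_st) ≈ 1.43

V̂(ȳ_st) = Σ W_h² (1 − n_h/N_h) s_h²/n_h, with W_h = N_h/N and N = 5300:
  stratum 1: (1300/5300)²·(1 − 63/1300)·27.66²/63 = 0.695225
  stratum 2: (1900/5300)²·(1 − 362/1900)·9.64²/362 = 0.0267057
  stratum 3: (1800/5300)²·(1 − 51/1800)·23.97²/51 = 1.26263
  stratum 4: (300/5300)²·(1 − 7/300)·12.87²/7 = 0.0740451
V̂(ȳ_st) = 2.05861
SE(ȳ_st) = √2.05861 = 1.43478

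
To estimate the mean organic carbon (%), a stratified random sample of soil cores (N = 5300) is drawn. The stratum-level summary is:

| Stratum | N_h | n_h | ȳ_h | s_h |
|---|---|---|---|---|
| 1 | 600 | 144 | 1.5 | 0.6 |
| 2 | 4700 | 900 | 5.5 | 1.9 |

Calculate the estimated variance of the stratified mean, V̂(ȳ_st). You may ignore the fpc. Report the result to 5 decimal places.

V̂(ȳ_st) ≈ 0.00319

V̂(ȳ_st) = Σ W_h² s_h²/n_h, with W_h = N_h/N and N = 5300:
  stratum 1: (600/5300)²·0.6²/144 = 3.20399e-05
  stratum 2: (4700/5300)²·1.9²/900 = 0.00315434
V̂(ȳ_st) = 0.00318638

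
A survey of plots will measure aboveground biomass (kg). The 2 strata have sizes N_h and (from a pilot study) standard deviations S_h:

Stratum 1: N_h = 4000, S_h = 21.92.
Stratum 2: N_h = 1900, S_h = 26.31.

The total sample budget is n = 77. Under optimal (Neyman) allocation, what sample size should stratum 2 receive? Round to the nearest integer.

28

Neyman allocation: n_h = n · N_h S_h / Σ N_i S_i, with n = 77.
  stratum 1: N_h·S_h = 4000·21.92 = 87680.00
  stratum 2: N_h·S_h = 1900·26.31 = 49989.00
Σ N_h S_h = 137669.00
n for stratum 2 = 77·49989.00/137669.00 = 27.959 → 28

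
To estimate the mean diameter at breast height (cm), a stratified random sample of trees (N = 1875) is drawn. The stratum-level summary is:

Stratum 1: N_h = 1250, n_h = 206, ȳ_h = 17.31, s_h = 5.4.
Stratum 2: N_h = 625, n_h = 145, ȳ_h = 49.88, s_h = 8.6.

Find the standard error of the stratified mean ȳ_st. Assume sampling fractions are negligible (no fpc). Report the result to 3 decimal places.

V̂(ȳ_st) = Σ W_h² s_h²/n_h, with W_h = N_h/N and N = 1875:
  stratum 1: (1250/1875)²·5.4²/206 = 0.0629126
  stratum 2: (625/1875)²·8.6²/145 = 0.0566743
V̂(ȳ_st) = 0.119587
SE(ȳ_st) = √0.119587 = 0.345813

SE(ȳ_st) ≈ 0.346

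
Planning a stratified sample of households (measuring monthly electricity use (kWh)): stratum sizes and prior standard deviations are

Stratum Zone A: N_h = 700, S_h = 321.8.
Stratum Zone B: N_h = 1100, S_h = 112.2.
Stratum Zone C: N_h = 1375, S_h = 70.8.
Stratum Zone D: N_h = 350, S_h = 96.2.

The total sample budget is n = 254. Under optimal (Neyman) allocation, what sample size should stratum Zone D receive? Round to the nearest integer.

18

Neyman allocation: n_h = n · N_h S_h / Σ N_i S_i, with n = 254.
  stratum Zone A: N_h·S_h = 700·321.8 = 225260.00
  stratum Zone B: N_h·S_h = 1100·112.2 = 123420.00
  stratum Zone C: N_h·S_h = 1375·70.8 = 97350.00
  stratum Zone D: N_h·S_h = 350·96.2 = 33670.00
Σ N_h S_h = 479700.00
n for stratum Zone D = 254·33670.00/479700.00 = 17.828 → 18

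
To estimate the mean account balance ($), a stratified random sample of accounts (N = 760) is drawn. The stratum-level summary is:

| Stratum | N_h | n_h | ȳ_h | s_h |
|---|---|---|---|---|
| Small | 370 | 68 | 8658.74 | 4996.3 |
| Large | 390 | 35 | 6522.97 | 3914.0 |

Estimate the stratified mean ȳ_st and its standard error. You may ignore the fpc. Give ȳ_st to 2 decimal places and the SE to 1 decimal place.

ȳ_st = Σ W_h ȳ_h = (370·8658.74 + 390·6522.97)/760 = 7562.75276
V̂(ȳ_st) = Σ W_h² s_h²/n_h, with W_h = N_h/N and N = 760:
  stratum Small: (370/760)²·4996.3²/68 = 87009
  stratum Large: (390/760)²·3914.0²/35 = 115259
V̂(ȳ_st) = 202268
SE(ȳ_st) = √202268 = 449.742

ȳ_st ≈ 7562.75, SE ≈ 449.7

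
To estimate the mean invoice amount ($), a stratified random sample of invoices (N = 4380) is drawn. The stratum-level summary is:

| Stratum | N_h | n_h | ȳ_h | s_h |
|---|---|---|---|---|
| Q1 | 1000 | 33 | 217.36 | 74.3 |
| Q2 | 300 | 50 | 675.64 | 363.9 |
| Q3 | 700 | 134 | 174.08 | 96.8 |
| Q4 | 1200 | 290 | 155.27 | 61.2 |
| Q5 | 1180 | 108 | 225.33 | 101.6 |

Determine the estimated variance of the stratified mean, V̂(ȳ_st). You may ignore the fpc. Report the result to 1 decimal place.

V̂(ȳ_st) ≈ 30.8

V̂(ȳ_st) = Σ W_h² s_h²/n_h, with W_h = N_h/N and N = 4380:
  stratum Q1: (1000/4380)²·74.3²/33 = 8.71998
  stratum Q2: (300/4380)²·363.9²/50 = 12.4248
  stratum Q3: (700/4380)²·96.8²/134 = 1.78605
  stratum Q4: (1200/4380)²·61.2²/290 = 0.969436
  stratum Q5: (1180/4380)²·101.6²/108 = 6.93712
V̂(ȳ_st) = 30.8374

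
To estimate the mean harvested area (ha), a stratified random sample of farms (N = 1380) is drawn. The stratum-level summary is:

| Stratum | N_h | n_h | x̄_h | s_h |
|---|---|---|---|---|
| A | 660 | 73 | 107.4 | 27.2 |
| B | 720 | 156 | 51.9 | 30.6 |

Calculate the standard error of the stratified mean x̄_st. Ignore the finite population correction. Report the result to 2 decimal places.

SE(x̄_st) ≈ 1.99

V̂(x̄_st) = Σ W_h² s_h²/n_h, with W_h = N_h/N and N = 1380:
  stratum A: (660/1380)²·27.2²/73 = 2.31817
  stratum B: (720/1380)²·30.6²/156 = 1.6339
V̂(x̄_st) = 3.95207
SE(x̄_st) = √3.95207 = 1.98798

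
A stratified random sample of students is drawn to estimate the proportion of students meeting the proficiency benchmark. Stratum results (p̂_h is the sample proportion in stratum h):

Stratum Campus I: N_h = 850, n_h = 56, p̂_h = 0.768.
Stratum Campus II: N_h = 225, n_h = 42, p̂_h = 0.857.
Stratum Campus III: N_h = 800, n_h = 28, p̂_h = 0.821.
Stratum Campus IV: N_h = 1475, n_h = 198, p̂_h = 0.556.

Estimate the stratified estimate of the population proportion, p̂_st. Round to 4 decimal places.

p̂_st ≈ 0.6933

N = 3350; stratum weights W_h = N_h/N.
p̂_st = Σ W_h p̂_h = (850·0.768 + 225·0.857 + 800·0.821 + 1475·0.556)/3350 = 0.69329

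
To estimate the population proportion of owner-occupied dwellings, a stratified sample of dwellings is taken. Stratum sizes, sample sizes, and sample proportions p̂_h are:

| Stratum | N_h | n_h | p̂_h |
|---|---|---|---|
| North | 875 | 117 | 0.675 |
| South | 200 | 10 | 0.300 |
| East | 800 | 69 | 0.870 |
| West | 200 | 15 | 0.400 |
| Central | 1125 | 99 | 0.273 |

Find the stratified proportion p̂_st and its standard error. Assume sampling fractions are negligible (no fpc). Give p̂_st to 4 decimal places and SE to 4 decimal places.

p̂_st ≈ 0.5418, SE ≈ 0.0256

N = 3200; stratum weights W_h = N_h/N.
p̂_st = Σ W_h p̂_h = (875·0.675 + 200·0.300 + 800·0.870 + 200·0.400 + 1125·0.273)/3200 = 0.54180
V̂(p̂_st) = Σ W_h² p̂_h(1−p̂_h)/(n_h−1):
  stratum North: (875/3200)²·0.675·0.325/116 = 0.000141399
  stratum South: (200/3200)²·0.300·0.700/9 = 9.11458e-05
  stratum East: (800/3200)²·0.870·0.130/68 = 0.000103952
  stratum West: (200/3200)²·0.400·0.600/14 = 6.69643e-05
  stratum Central: (1125/3200)²·0.273·0.727/98 = 0.000250309
V̂(p̂_st) = 0.00065377; SE = √V̂ = 0.0255689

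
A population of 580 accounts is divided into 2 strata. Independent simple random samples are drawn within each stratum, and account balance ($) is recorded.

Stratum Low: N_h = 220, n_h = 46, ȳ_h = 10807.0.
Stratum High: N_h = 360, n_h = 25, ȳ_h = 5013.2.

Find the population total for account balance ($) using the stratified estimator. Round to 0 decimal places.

τ̂_st = Σ N_h ȳ_h = 220·10807.0 + 360·5013.2 = 4182292

τ̂_st ≈ 4182292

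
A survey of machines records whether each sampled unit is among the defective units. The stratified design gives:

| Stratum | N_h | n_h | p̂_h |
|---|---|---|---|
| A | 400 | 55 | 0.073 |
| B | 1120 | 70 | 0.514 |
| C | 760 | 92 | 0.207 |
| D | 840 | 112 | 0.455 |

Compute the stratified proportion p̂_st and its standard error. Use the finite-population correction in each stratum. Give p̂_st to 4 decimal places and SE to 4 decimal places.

N = 3120; stratum weights W_h = N_h/N.
p̂_st = Σ W_h p̂_h = (400·0.073 + 1120·0.514 + 760·0.207 + 840·0.455)/3120 = 0.36679
V̂(p̂_st) = Σ W_h² (1 − n_h/N_h) p̂_h(1−p̂_h)/(n_h−1):
  stratum A: (400/3120)²·(1 − 55/400)·0.073·0.927/54 = 1.77656e-05
  stratum B: (1120/3120)²·(1 − 70/1120)·0.514·0.486/69 = 0.000437369
  stratum C: (760/3120)²·(1 − 92/760)·0.207·0.793/91 = 9.40769e-05
  stratum D: (840/3120)²·(1 − 112/840)·0.455·0.545/111 = 0.000140342
V̂(p̂_st) = 0.000689553; SE = √V̂ = 0.0262594

p̂_st ≈ 0.3668, SE ≈ 0.0263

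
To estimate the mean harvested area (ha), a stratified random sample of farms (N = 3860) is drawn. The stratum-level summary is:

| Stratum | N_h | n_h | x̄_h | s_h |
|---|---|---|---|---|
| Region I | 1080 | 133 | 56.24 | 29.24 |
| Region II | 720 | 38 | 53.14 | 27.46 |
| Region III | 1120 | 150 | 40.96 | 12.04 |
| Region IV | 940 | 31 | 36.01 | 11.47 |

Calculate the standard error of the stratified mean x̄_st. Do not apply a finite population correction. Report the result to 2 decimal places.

V̂(x̄_st) = Σ W_h² s_h²/n_h, with W_h = N_h/N and N = 3860:
  stratum Region I: (1080/3860)²·29.24²/133 = 0.503241
  stratum Region II: (720/3860)²·27.46²/38 = 0.690411
  stratum Region III: (1120/3860)²·12.04²/150 = 0.0813623
  stratum Region IV: (940/3860)²·11.47²/31 = 0.251679
V̂(x̄_st) = 1.52669
SE(x̄_st) = √1.52669 = 1.23559

SE(x̄_st) ≈ 1.24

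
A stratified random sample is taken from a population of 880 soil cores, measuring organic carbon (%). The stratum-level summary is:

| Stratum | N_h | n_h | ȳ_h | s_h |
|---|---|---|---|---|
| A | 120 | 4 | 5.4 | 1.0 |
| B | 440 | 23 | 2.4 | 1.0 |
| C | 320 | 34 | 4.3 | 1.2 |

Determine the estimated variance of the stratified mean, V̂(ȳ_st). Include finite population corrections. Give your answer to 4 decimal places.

V̂(ȳ_st) = Σ W_h² (1 − n_h/N_h) s_h²/n_h, with W_h = N_h/N and N = 880:
  stratum A: (120/880)²·(1 − 4/120)·1.0²/4 = 0.0044938
  stratum B: (440/880)²·(1 − 23/440)·1.0²/23 = 0.0103014
  stratum C: (320/880)²·(1 − 34/320)·1.2²/34 = 0.00500535
V̂(ȳ_st) = 0.0198005

V̂(ȳ_st) ≈ 0.0198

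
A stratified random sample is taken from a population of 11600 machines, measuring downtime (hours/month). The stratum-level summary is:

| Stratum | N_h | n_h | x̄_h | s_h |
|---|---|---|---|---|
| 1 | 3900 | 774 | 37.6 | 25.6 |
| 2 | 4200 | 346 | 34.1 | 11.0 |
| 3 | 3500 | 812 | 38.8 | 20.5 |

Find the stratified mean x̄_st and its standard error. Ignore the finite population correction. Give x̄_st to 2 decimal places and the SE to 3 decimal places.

x̄_st = Σ W_h x̄_h = (3900·37.6 + 4200·34.1 + 3500·38.8)/11600 = 36.69483
V̂(x̄_st) = Σ W_h² s_h²/n_h, with W_h = N_h/N and N = 11600:
  stratum 1: (3900/11600)²·25.6²/774 = 0.0957089
  stratum 2: (4200/11600)²·11.0²/346 = 0.045845
  stratum 3: (3500/11600)²·20.5²/812 = 0.0471164
V̂(x̄_st) = 0.18867
SE(x̄_st) = √0.18867 = 0.434362

x̄_st ≈ 36.69, SE ≈ 0.434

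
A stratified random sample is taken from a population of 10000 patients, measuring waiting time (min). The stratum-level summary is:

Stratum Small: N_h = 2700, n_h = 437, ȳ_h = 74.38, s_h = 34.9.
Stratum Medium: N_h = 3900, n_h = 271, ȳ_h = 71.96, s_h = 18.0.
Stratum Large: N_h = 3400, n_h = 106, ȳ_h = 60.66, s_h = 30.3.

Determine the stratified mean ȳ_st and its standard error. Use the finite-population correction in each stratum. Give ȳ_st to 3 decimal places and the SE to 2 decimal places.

ȳ_st = Σ W_h ȳ_h = (2700·74.38 + 3900·71.96 + 3400·60.66)/10000 = 68.77140
V̂(ȳ_st) = Σ W_h² (1 − n_h/N_h) s_h²/n_h, with W_h = N_h/N and N = 10000:
  stratum Small: (2700/10000)²·(1 − 437/2700)·34.9²/437 = 0.170301
  stratum Medium: (3900/10000)²·(1 − 271/3900)·18.0²/271 = 0.16921
  stratum Large: (3400/10000)²·(1 − 106/3400)·30.3²/106 = 0.970023
V̂(ȳ_st) = 1.30953
SE(ȳ_st) = √1.30953 = 1.14435

ȳ_st ≈ 68.771, SE ≈ 1.14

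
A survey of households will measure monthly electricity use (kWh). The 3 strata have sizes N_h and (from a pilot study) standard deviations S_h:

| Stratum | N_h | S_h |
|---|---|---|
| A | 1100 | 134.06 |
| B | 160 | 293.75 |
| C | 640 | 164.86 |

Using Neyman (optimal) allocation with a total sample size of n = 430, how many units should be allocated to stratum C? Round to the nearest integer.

151

Neyman allocation: n_h = n · N_h S_h / Σ N_i S_i, with n = 430.
  stratum A: N_h·S_h = 1100·134.06 = 147466.00
  stratum B: N_h·S_h = 160·293.75 = 47000.00
  stratum C: N_h·S_h = 640·164.86 = 105510.40
Σ N_h S_h = 299976.40
n for stratum C = 430·105510.40/299976.40 = 151.243 → 151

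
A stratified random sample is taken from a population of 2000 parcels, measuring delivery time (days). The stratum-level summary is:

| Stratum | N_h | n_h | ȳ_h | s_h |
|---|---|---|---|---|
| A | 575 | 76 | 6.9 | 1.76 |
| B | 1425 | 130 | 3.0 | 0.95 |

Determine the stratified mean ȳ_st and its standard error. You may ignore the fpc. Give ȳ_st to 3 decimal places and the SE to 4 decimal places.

ȳ_st ≈ 4.121, SE ≈ 0.0830

ȳ_st = Σ W_h ȳ_h = (575·6.9 + 1425·3.0)/2000 = 4.12125
V̂(ȳ_st) = Σ W_h² s_h²/n_h, with W_h = N_h/N and N = 2000:
  stratum A: (575/2000)²·1.76²/76 = 0.00336889
  stratum B: (1425/2000)²·0.95²/130 = 0.00352431
V̂(ȳ_st) = 0.0068932
SE(ȳ_st) = √0.0068932 = 0.0830253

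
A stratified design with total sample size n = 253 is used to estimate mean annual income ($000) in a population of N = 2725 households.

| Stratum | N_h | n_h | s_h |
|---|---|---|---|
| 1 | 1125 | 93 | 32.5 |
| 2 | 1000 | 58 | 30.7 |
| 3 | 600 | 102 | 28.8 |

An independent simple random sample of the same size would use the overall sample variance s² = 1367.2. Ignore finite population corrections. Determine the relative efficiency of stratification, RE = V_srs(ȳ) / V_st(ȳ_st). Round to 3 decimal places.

RE ≈ 1.196

V̂(ȳ_st) = Σ W_h² s_h²/n_h, with W_h = N_h/N and N = 2725:
  stratum 1: (1125/2725)²·32.5²/93 = 1.93578
  stratum 2: (1000/2725)²·30.7²/58 = 2.18834
  stratum 3: (600/2725)²·28.8²/102 = 0.394234
V_st = 4.51836
V_srs = s²/n = 1367.2/253 = 5.40395
Relative efficiency = V_srs / V_st = 5.40395/4.51836 = 1.1960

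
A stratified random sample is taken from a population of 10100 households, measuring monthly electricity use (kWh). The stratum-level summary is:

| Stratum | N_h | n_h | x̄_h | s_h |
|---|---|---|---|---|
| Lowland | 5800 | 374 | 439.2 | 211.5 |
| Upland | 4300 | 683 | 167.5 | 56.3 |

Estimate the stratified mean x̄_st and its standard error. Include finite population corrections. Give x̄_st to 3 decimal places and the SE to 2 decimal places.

x̄_st = Σ W_h x̄_h = (5800·439.2 + 4300·167.5)/10100 = 323.52574
V̂(x̄_st) = Σ W_h² (1 − n_h/N_h) s_h²/n_h, with W_h = N_h/N and N = 10100:
  stratum Lowland: (5800/10100)²·(1 − 374/5800)·211.5²/374 = 36.899
  stratum Upland: (4300/10100)²·(1 − 683/4300)·56.3²/683 = 0.707571
V̂(x̄_st) = 37.6065
SE(x̄_st) = √37.6065 = 6.13242

x̄_st ≈ 323.526, SE ≈ 6.13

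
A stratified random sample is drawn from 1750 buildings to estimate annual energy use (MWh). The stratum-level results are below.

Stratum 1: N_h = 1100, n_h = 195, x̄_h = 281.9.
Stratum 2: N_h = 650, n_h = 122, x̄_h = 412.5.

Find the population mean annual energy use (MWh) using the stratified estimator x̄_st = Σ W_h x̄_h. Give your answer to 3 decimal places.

N = Σ N_h = 1750. Stratum weights W_h = N_h/N.
x̄_st = (1100·281.9 + 650·412.5) / 1750 = 330.40857

x̄_st ≈ 330.409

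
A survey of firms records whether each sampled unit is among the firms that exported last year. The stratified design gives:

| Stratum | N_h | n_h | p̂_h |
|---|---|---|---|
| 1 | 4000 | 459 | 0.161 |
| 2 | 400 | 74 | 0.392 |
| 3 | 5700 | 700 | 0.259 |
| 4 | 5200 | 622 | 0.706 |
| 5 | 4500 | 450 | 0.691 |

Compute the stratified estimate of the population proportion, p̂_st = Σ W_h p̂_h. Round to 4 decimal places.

p̂_st ≈ 0.4575

N = 19800; stratum weights W_h = N_h/N.
p̂_st = Σ W_h p̂_h = (4000·0.161 + 400·0.392 + 5700·0.259 + 5200·0.706 + 4500·0.691)/19800 = 0.45746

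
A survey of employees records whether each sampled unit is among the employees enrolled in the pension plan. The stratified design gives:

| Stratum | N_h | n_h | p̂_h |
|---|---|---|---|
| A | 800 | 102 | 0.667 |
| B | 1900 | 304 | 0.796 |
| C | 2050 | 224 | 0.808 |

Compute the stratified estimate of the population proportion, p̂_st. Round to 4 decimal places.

p̂_st ≈ 0.7795

N = 4750; stratum weights W_h = N_h/N.
p̂_st = Σ W_h p̂_h = (800·0.667 + 1900·0.796 + 2050·0.808)/4750 = 0.77945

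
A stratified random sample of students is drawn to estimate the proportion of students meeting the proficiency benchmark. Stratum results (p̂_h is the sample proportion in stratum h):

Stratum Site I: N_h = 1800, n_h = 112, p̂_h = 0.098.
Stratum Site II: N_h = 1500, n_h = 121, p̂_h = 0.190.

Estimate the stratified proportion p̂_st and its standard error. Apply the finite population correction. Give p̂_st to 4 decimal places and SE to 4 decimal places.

p̂_st ≈ 0.1398, SE ≈ 0.0216

N = 3300; stratum weights W_h = N_h/N.
p̂_st = Σ W_h p̂_h = (1800·0.098 + 1500·0.190)/3300 = 0.13982
V̂(p̂_st) = Σ W_h² (1 − n_h/N_h) p̂_h(1−p̂_h)/(n_h−1):
  stratum Site I: (1800/3300)²·(1 − 112/1800)·0.098·0.902/111 = 0.000222191
  stratum Site II: (1500/3300)²·(1 − 121/1500)·0.190·0.810/120 = 0.000243604
V̂(p̂_st) = 0.000465795; SE = √V̂ = 0.0215823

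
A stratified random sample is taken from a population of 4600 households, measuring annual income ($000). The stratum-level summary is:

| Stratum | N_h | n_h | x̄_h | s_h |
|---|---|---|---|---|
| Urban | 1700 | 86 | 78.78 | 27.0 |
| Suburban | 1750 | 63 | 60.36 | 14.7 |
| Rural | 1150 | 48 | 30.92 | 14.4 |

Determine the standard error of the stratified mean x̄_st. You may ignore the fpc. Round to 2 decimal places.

SE(x̄_st) ≈ 1.39

V̂(x̄_st) = Σ W_h² s_h²/n_h, with W_h = N_h/N and N = 4600:
  stratum Urban: (1700/4600)²·27.0²/86 = 1.15774
  stratum Suburban: (1750/4600)²·14.7²/63 = 0.496426
  stratum Rural: (1150/4600)²·14.4²/48 = 0.27
V̂(x̄_st) = 1.92417
SE(x̄_st) = √1.92417 = 1.38714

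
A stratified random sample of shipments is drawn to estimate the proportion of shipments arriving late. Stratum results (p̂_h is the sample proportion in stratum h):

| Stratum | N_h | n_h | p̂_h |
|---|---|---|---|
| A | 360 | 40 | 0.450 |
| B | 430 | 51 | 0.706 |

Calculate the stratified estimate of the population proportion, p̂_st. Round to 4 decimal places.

p̂_st ≈ 0.5893

N = 790; stratum weights W_h = N_h/N.
p̂_st = Σ W_h p̂_h = (360·0.450 + 430·0.706)/790 = 0.58934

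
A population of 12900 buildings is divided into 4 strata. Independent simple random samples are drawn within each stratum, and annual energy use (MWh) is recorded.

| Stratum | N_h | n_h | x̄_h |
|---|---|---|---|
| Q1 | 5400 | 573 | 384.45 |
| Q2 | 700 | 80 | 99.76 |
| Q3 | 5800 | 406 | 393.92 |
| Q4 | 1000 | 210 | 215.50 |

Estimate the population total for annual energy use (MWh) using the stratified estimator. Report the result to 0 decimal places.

τ̂_st ≈ 4646098

τ̂_st = Σ N_h x̄_h = 5400·384.45 + 700·99.76 + 5800·393.92 + 1000·215.50 = 4646098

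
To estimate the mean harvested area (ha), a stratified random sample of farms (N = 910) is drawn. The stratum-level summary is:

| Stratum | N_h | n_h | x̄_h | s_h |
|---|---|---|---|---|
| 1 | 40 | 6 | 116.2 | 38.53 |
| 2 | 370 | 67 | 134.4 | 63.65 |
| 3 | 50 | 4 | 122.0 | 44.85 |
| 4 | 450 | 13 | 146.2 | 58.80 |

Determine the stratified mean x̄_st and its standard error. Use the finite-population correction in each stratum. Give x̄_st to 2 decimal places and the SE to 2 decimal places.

x̄_st ≈ 138.75, SE ≈ 8.55

x̄_st = Σ W_h x̄_h = (40·116.2 + 370·134.4 + 50·122.0 + 450·146.2)/910 = 138.75385
V̂(x̄_st) = Σ W_h² (1 − n_h/N_h) s_h²/n_h, with W_h = N_h/N and N = 910:
  stratum 1: (40/910)²·(1 − 6/40)·38.53²/6 = 0.406352
  stratum 2: (370/910)²·(1 − 67/370)·63.65²/67 = 8.18622
  stratum 3: (50/910)²·(1 − 4/50)·44.85²/4 = 1.39672
  stratum 4: (450/910)²·(1 − 13/450)·58.80²/13 = 63.1571
V̂(x̄_st) = 73.1464
SE(x̄_st) = √73.1464 = 8.55257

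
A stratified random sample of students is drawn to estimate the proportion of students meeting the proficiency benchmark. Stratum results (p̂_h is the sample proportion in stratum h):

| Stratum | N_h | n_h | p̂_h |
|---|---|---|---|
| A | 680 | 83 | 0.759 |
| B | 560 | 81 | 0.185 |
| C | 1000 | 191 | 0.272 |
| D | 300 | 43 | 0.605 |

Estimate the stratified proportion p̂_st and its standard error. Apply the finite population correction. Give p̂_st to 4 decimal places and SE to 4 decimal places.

p̂_st ≈ 0.4225, SE ≈ 0.0204

N = 2540; stratum weights W_h = N_h/N.
p̂_st = Σ W_h p̂_h = (680·0.759 + 560·0.185 + 1000·0.272 + 300·0.605)/2540 = 0.42253
V̂(p̂_st) = Σ W_h² (1 − n_h/N_h) p̂_h(1−p̂_h)/(n_h−1):
  stratum A: (680/2540)²·(1 − 83/680)·0.759·0.241/82 = 0.000140366
  stratum B: (560/2540)²·(1 − 81/560)·0.185·0.815/80 = 7.83602e-05
  stratum C: (1000/2540)²·(1 − 191/1000)·0.272·0.728/190 = 0.000130686
  stratum D: (300/2540)²·(1 − 43/300)·0.605·0.395/42 = 6.79971e-05
V̂(p̂_st) = 0.000417408; SE = √V̂ = 0.0204306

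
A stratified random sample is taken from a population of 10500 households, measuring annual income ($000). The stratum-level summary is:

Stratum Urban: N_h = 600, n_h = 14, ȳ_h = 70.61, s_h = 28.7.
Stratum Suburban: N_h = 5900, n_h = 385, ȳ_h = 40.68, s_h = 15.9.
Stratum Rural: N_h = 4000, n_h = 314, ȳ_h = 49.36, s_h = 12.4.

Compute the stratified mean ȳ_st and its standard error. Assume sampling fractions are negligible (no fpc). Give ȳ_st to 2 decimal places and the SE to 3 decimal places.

ȳ_st = Σ W_h ȳ_h = (600·70.61 + 5900·40.68 + 4000·49.36)/10500 = 45.69695
V̂(ȳ_st) = Σ W_h² s_h²/n_h, with W_h = N_h/N and N = 10500:
  stratum Urban: (600/10500)²·28.7²/14 = 0.192114
  stratum Suburban: (5900/10500)²·15.9²/385 = 0.207328
  stratum Rural: (4000/10500)²·12.4²/314 = 0.0710649
V̂(ȳ_st) = 0.470508
SE(ȳ_st) = √0.470508 = 0.685936

ȳ_st ≈ 45.70, SE ≈ 0.686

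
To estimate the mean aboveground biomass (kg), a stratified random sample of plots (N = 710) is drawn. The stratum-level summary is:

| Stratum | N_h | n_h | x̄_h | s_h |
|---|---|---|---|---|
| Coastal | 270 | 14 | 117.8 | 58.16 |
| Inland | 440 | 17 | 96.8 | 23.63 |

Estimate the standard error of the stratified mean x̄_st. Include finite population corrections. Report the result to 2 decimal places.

SE(x̄_st) ≈ 6.73

V̂(x̄_st) = Σ W_h² (1 − n_h/N_h) s_h²/n_h, with W_h = N_h/N and N = 710:
  stratum Coastal: (270/710)²·(1 − 14/270)·58.16²/14 = 33.129
  stratum Inland: (440/710)²·(1 − 17/440)·23.63²/17 = 12.127
V̂(x̄_st) = 45.256
SE(x̄_st) = √45.256 = 6.72726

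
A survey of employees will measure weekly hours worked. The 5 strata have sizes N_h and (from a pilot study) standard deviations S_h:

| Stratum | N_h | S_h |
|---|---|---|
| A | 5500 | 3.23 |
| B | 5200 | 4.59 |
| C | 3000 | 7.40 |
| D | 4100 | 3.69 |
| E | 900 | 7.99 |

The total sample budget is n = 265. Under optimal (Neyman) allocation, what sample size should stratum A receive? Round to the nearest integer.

Neyman allocation: n_h = n · N_h S_h / Σ N_i S_i, with n = 265.
  stratum A: N_h·S_h = 5500·3.23 = 17765.00
  stratum B: N_h·S_h = 5200·4.59 = 23868.00
  stratum C: N_h·S_h = 3000·7.40 = 22200.00
  stratum D: N_h·S_h = 4100·3.69 = 15129.00
  stratum E: N_h·S_h = 900·7.99 = 7191.00
Σ N_h S_h = 86153.00
n for stratum A = 265·17765.00/86153.00 = 54.644 → 55

55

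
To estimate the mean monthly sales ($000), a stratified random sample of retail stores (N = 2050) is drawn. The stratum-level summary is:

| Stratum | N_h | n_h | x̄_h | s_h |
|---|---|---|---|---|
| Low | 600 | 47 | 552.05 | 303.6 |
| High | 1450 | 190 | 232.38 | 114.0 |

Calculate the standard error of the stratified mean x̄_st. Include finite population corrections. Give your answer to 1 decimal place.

V̂(x̄_st) = Σ W_h² (1 − n_h/N_h) s_h²/n_h, with W_h = N_h/N and N = 2050:
  stratum Low: (600/2050)²·(1 − 47/600)·303.6²/47 = 154.837
  stratum High: (1450/2050)²·(1 − 190/1450)·114.0²/190 = 29.7363
V̂(x̄_st) = 184.573
SE(x̄_st) = √184.573 = 13.5858

SE(x̄_st) ≈ 13.6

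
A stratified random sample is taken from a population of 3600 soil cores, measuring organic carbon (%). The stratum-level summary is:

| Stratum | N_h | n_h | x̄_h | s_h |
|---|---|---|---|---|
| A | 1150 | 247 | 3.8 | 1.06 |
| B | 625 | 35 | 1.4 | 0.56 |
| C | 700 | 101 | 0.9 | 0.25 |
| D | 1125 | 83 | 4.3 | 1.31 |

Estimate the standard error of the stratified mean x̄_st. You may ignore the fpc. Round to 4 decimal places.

V̂(x̄_st) = Σ W_h² s_h²/n_h, with W_h = N_h/N and N = 3600:
  stratum A: (1150/3600)²·1.06²/247 = 0.0004642
  stratum B: (625/3600)²·0.56²/35 = 0.000270062
  stratum C: (700/3600)²·0.25²/101 = 2.33964e-05
  stratum D: (1125/3600)²·1.31²/83 = 0.00201913
V̂(x̄_st) = 0.00277679
SE(x̄_st) = √0.00277679 = 0.0526953

SE(x̄_st) ≈ 0.0527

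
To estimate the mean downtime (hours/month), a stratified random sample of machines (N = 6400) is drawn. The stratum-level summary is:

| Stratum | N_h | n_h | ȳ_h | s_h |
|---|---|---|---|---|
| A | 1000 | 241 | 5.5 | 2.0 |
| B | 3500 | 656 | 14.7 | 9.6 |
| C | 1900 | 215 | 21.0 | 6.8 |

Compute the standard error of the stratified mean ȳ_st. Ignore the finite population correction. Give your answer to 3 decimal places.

SE(ȳ_st) ≈ 0.248

V̂(ȳ_st) = Σ W_h² s_h²/n_h, with W_h = N_h/N and N = 6400:
  stratum A: (1000/6400)²·2.0²/241 = 0.000405213
  stratum B: (3500/6400)²·9.6²/656 = 0.042016
  stratum C: (1900/6400)²·6.8²/215 = 0.0189551
V̂(ȳ_st) = 0.0613763
SE(ȳ_st) = √0.0613763 = 0.247742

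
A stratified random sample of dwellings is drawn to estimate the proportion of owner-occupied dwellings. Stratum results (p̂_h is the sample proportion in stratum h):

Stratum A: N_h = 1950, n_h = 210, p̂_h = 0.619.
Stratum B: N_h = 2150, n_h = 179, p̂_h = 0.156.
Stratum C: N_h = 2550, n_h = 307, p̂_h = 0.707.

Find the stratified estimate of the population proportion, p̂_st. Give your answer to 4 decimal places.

N = 6650; stratum weights W_h = N_h/N.
p̂_st = Σ W_h p̂_h = (1950·0.619 + 2150·0.156 + 2550·0.707)/6650 = 0.50305

p̂_st ≈ 0.5031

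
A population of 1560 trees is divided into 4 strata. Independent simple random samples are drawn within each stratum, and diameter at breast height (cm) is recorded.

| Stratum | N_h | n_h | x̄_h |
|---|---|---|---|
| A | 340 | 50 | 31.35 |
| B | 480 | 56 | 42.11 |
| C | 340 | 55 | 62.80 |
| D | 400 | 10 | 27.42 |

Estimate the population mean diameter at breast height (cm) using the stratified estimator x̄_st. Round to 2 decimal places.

N = Σ N_h = 1560. Stratum weights W_h = N_h/N.
x̄_st = (340·31.35 + 480·42.11 + 340·62.80 + 400·27.42) / 1560 = 40.5076

x̄_st ≈ 40.51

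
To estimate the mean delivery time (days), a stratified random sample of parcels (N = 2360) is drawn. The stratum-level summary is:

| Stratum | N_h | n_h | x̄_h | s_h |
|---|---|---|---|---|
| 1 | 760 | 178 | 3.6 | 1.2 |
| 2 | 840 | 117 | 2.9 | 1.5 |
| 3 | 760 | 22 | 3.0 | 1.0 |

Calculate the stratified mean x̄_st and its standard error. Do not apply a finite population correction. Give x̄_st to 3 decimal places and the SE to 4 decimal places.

x̄_st ≈ 3.158, SE ≈ 0.0894

x̄_st = Σ W_h x̄_h = (760·3.6 + 840·2.9 + 760·3.0)/2360 = 3.15763
V̂(x̄_st) = Σ W_h² s_h²/n_h, with W_h = N_h/N and N = 2360:
  stratum 1: (760/2360)²·1.2²/178 = 0.000838969
  stratum 2: (840/2360)²·1.5²/117 = 0.0024363
  stratum 3: (760/2360)²·1.0²/22 = 0.0047139
V̂(x̄_st) = 0.00798917
SE(x̄_st) = √0.00798917 = 0.0893822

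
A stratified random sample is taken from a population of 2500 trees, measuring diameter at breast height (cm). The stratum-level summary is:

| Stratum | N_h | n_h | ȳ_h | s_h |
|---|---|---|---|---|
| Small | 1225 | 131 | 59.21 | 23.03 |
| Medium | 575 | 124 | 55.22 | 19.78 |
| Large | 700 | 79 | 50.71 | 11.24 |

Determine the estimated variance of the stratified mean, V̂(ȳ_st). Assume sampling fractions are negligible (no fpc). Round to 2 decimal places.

V̂(ȳ_st) = Σ W_h² s_h²/n_h, with W_h = N_h/N and N = 2500:
  stratum Small: (1225/2500)²·23.03²/131 = 0.972095
  stratum Medium: (575/2500)²·19.78²/124 = 0.166912
  stratum Large: (700/2500)²·11.24²/79 = 0.125378
V̂(ȳ_st) = 1.26438

V̂(ȳ_st) ≈ 1.26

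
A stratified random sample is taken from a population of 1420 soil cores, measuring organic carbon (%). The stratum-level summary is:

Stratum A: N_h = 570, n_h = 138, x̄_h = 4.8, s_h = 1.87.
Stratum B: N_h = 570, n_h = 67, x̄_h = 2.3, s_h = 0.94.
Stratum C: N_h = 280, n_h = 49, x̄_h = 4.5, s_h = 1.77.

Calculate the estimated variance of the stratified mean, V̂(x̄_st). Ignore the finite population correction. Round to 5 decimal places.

V̂(x̄_st) = Σ W_h² s_h²/n_h, with W_h = N_h/N and N = 1420:
  stratum A: (570/1420)²·1.87²/138 = 0.00408298
  stratum B: (570/1420)²·0.94²/67 = 0.00212498
  stratum C: (280/1420)²·1.77²/49 = 0.00248594
V̂(x̄_st) = 0.00869389

V̂(x̄_st) ≈ 0.00869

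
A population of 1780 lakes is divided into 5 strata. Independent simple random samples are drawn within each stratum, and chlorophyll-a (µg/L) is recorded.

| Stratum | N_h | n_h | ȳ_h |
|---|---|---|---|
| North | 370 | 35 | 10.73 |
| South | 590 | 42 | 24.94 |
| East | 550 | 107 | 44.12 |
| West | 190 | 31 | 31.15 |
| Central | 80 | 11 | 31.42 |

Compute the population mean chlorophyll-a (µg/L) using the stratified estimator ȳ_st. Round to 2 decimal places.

N = Σ N_h = 1780. Stratum weights W_h = N_h/N.
ȳ_st = (370·10.73 + 590·24.94 + 550·44.12 + 190·31.15 + 80·31.42) / 1780 = 28.8667

ȳ_st ≈ 28.87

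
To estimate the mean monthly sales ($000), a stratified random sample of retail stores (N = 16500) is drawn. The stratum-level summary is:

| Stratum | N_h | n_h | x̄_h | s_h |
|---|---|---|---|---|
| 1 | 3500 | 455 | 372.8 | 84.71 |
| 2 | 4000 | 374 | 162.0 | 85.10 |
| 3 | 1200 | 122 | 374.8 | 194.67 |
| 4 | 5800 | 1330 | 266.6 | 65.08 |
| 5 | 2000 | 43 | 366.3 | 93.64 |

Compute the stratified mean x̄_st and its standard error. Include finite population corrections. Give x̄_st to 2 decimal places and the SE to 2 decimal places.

x̄_st ≈ 283.72, SE ≈ 2.52

x̄_st = Σ W_h x̄_h = (3500·372.8 + 4000·162.0 + 1200·374.8 + 5800·266.6 + 2000·366.3)/16500 = 283.72364
V̂(x̄_st) = Σ W_h² (1 − n_h/N_h) s_h²/n_h, with W_h = N_h/N and N = 16500:
  stratum 1: (3500/16500)²·(1 − 455/3500)·84.71²/455 = 0.61737
  stratum 2: (4000/16500)²·(1 − 374/4000)·85.10²/374 = 1.03159
  stratum 3: (1200/16500)²·(1 − 122/1200)·194.67²/122 = 1.47595
  stratum 4: (5800/16500)²·(1 − 1330/5800)·65.08²/1330 = 0.303257
  stratum 5: (2000/16500)²·(1 − 43/2000)·93.64²/43 = 2.93162
V̂(x̄_st) = 6.35978
SE(x̄_st) = √6.35978 = 2.52186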